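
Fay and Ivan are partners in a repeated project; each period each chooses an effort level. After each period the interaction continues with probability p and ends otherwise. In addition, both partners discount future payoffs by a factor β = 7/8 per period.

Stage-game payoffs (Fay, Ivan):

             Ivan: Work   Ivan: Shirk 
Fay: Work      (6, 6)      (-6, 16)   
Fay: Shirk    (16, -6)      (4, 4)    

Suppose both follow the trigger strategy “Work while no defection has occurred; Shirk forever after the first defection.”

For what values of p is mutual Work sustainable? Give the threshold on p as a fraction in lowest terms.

With continuation probability p and discount β, the effective per-period discount factor is βp.
Grim-trigger IC: βp ≥ (16−6)/(16−4) = 5/6.
So p ≥ (5/6)/(7/8) = 20/21.

20/21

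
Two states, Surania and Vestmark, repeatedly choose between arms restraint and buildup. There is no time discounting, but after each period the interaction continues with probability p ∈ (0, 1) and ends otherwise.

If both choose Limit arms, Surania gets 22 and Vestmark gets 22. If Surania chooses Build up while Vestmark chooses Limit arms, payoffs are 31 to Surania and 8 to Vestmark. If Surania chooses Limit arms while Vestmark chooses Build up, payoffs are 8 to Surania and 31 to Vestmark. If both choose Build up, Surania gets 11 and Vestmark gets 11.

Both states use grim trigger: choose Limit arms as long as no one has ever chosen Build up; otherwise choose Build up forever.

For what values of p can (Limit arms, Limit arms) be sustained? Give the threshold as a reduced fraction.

Expected cooperation value is 22 + p·22 + p²·22 + … = 22/(1−p); deviation gives 31 + p·11/(1−p).
22 ≥ 31(1−p) + 11p ⇒ 20p ≥ 9 ⇒ p ≥ 9/20.

9/20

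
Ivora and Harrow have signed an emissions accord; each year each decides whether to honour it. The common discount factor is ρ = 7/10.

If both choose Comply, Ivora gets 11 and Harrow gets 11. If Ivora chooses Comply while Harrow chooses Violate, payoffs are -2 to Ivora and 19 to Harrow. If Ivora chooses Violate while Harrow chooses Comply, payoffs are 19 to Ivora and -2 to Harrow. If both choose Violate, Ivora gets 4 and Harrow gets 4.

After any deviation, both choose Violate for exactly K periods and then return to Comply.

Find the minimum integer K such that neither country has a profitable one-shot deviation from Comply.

2

No profitable deviation requires (11−4)(ρ+…+ρ^K) ≥ 19−11, i.e. ρ+…+ρ^K ≥ 8/7 ≈ 1.1429.
With ρ = 7/10, the partial sums are K=1: 0.7000, K=2: 1.1900.
K = 2 is the first length at which the sum reaches 1.1429.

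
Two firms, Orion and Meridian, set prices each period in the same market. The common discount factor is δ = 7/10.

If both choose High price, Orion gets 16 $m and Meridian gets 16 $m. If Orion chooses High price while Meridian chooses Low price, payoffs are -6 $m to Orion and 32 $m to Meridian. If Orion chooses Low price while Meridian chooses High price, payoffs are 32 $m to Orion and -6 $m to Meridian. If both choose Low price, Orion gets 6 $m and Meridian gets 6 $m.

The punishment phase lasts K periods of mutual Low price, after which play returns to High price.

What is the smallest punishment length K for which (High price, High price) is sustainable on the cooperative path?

4

No profitable deviation requires (16−6)(δ+…+δ^K) ≥ 32−16, i.e. δ+…+δ^K ≥ 8/5 ≈ 1.6000.
With δ = 7/10, the partial sums are K=1: 0.7000, K=2: 1.1900, K=3: 1.5330, K=4: 1.7731.
K = 4 is the first length at which the sum reaches 1.6000.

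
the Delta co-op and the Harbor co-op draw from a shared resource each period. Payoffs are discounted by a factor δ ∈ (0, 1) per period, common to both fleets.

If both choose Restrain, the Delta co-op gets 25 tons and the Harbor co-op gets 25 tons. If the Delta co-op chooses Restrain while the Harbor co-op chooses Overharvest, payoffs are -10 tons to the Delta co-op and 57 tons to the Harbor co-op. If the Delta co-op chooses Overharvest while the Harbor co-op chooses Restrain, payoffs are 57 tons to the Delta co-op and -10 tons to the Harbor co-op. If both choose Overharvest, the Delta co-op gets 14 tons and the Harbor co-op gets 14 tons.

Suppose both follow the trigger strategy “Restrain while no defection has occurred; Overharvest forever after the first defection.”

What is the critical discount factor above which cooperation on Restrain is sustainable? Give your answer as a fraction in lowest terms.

Under grim trigger the critical discount factor is (T−C)/(T−P) with T = 57, C = 25, P = 14.
δ* = (57−25)/(57−14) = 32/43.

32/43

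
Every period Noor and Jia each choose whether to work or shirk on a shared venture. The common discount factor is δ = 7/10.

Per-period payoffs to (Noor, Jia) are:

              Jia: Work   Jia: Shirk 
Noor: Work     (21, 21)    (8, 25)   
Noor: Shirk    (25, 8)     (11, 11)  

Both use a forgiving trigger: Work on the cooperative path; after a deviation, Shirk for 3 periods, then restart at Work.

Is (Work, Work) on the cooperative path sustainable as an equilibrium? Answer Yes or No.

A one-shot deviation gives 25 now, then 11 for 3 periods, then back to 21.
Gain from deviating: (25−21) today; loss: (21−11) in each of the next 3 periods.
No-deviation condition: (21−11)(δ+…+δ^3) ≥ 25−21, i.e. δ+…+δ^3 ≥ 2/5.
At δ = 7/10: δ+…+δ^3 = 1.5330 ≥ 0.4000.
So cooperation is sustainable.

Yes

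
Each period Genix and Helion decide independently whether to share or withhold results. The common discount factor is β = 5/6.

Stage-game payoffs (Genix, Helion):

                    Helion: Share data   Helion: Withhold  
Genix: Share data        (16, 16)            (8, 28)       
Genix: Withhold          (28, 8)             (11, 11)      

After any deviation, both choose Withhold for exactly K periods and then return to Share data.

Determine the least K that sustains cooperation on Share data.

IC: β(1−β^K)/(1−β) ≥ (28−16)/(16−11) = 12/5.
With β = 5/6: need 1 − β^K ≥ 12/5·(1−5/6)/(5/6), i.e. β^K ≤ 0.5200.
Since (5/6)^3 = 0.5787 and (5/6)^4 = 0.4823, the smallest such K is 4.

4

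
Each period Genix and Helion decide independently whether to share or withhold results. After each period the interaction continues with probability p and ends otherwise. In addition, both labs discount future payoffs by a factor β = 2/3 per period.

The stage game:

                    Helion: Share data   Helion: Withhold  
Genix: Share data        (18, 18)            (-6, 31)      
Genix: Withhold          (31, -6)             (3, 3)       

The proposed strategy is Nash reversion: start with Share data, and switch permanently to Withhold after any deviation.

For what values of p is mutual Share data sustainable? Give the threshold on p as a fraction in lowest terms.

With continuation probability p and discount β, the effective per-period discount factor is βp.
Grim-trigger IC: βp ≥ (31−18)/(31−3) = 13/28.
So p ≥ (13/28)/(2/3) = 39/56.

39/56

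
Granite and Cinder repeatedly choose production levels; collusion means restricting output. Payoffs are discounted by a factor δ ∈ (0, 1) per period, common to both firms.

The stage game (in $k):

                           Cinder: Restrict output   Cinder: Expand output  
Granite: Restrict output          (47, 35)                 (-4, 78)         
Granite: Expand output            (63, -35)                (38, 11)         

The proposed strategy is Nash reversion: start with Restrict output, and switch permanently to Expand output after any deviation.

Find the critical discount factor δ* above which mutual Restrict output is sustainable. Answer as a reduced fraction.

43/67

For Granite: deviation gain 63−47 = 16, per-period punishment loss 47−38 = 9. IC gives δ ≥ 16/25.
For Cinder: gain 43, loss 24 per period, so δ ≥ 43/67.
The tighter constraint is Cinder's, so cooperation needs δ ≥ 43/67.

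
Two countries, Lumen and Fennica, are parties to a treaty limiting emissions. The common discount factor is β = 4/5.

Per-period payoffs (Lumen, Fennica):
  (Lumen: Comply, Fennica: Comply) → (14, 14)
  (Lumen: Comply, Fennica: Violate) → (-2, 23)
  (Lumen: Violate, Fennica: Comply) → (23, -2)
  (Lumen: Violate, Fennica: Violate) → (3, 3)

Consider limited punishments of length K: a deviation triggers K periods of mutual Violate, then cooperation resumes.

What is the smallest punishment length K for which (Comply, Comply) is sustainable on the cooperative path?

2

IC: β(1−β^K)/(1−β) ≥ (23−14)/(14−3) = 9/11.
With β = 4/5: need 1 − β^K ≥ 9/11·(1−4/5)/(4/5), i.e. β^K ≤ 0.7955.
Since (4/5)^1 = 0.8000 and (4/5)^2 = 0.6400, the smallest such K is 2.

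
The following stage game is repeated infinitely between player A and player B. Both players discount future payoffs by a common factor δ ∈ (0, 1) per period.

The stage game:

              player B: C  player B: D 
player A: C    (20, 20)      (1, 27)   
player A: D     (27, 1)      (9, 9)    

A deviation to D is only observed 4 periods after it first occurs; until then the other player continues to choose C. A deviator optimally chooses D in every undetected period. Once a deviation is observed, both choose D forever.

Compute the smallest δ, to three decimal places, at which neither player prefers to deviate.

0.790

A deviator earns 27 for 4 periods, then 9 forever; cooperating earns 20 forever. Multiplying the IC by (1−δ):
20 ≥ 27(1−δ^4) + 9δ^4, so 18·δ^4 ≥ 7 and δ^4 ≥ 7/18.
δ ≥ (7/18)^(1/4) ≈ 0.790.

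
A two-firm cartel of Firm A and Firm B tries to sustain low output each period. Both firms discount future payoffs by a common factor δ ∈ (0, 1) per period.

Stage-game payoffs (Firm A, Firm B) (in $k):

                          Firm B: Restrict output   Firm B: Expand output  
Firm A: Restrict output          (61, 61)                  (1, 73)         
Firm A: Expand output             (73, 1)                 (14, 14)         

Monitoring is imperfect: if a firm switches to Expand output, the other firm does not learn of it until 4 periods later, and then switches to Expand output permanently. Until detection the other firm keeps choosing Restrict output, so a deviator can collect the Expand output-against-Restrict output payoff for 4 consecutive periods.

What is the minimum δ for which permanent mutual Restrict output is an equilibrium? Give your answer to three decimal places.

0.672

A deviator earns 73 for 4 periods, then 14 forever; cooperating earns 61 forever. Multiplying the IC by (1−δ):
61 ≥ 73(1−δ^4) + 14δ^4, so 59·δ^4 ≥ 12 and δ^4 ≥ 12/59.
δ ≥ (12/59)^(1/4) ≈ 0.672.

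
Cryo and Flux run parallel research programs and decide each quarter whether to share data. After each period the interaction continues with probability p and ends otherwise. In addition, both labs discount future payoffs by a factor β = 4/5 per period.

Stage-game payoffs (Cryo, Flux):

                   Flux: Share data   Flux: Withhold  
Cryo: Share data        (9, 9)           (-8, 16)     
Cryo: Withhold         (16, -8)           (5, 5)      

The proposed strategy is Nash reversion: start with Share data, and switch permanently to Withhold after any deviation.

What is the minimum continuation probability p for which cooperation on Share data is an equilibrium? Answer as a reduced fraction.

35/44

Expected continuation weight on next period's payoff is β·p = 4/5·p, which plays the role of the discount factor.
Cooperation requires 4/5·p ≥ (16−9)/(16−5) = 7/11, hence p ≥ 35/44.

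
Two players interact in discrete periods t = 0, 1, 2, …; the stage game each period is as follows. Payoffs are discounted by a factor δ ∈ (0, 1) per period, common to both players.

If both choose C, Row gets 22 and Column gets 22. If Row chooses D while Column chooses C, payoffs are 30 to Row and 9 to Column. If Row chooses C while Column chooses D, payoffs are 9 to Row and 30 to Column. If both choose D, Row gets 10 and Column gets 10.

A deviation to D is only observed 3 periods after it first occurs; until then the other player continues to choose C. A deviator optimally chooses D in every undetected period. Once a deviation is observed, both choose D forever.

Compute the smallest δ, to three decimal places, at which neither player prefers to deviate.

0.737

The best deviation is to choose D for all 3 undetected periods, earning 30 each, then 10 forever once detected.
Deviation value: 30(1−δ^3)/(1−δ) + 10δ^3/(1−δ); cooperation value: 22/(1−δ).
IC: 22 ≥ 30(1−δ^3) + 10δ^3 = 30 − 20δ^3.
So δ^3 ≥ 8/20 = 2/5, giving δ ≥ (2/5)^(1/3) ≈ 0.737.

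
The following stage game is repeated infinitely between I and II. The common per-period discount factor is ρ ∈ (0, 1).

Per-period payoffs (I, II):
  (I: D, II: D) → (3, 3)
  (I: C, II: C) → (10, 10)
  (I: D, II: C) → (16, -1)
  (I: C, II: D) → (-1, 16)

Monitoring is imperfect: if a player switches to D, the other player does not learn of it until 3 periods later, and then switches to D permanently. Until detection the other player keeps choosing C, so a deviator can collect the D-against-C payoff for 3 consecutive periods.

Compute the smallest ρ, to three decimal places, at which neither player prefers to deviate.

The best deviation is to choose D for all 3 undetected periods, earning 16 each, then 3 forever once detected.
Deviation value: 16(1−ρ^3)/(1−ρ) + 3ρ^3/(1−ρ); cooperation value: 10/(1−ρ).
IC: 10 ≥ 16(1−ρ^3) + 3ρ^3 = 16 − 13ρ^3.
So ρ^3 ≥ 6/13, giving ρ ≥ (6/13)^(1/3) ≈ 0.773.

0.773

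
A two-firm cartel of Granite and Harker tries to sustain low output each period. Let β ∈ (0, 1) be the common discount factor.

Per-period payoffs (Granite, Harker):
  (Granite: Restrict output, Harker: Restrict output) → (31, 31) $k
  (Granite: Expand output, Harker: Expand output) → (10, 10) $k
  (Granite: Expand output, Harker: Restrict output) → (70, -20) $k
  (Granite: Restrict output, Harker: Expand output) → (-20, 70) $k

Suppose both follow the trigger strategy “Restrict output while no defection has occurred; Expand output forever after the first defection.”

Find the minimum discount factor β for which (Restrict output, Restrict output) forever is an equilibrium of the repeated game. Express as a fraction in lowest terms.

Under grim trigger the critical discount factor is (T−C)/(T−P) with T = 70, C = 31, P = 10.
β* = (70−31)/(70−10) = 39/60 = 13/20.

13/20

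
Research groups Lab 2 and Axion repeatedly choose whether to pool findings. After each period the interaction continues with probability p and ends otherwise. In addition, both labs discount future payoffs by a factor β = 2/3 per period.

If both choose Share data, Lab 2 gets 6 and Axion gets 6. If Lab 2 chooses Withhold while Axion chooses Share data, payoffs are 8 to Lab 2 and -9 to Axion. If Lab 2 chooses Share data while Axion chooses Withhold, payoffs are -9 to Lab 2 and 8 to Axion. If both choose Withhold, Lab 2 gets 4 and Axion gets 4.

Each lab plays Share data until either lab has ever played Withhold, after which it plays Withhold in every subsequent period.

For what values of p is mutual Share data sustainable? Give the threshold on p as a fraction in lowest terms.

With continuation probability p and discount β, the effective per-period discount factor is βp.
Grim-trigger IC: βp ≥ (8−6)/(8−4) = 1/2.
So p ≥ (1/2)/(2/3) = 3/4.

3/4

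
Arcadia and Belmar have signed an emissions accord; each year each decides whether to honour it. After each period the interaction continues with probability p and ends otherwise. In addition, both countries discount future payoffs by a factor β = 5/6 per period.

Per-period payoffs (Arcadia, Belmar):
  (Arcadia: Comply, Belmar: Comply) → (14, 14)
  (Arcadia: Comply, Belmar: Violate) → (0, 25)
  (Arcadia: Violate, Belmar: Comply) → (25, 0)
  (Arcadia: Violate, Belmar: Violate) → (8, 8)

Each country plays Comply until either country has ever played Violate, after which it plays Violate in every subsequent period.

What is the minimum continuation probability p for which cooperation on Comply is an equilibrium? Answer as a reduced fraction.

Expected continuation weight on next period's payoff is β·p = 5/6·p, which plays the role of the discount factor.
Cooperation requires 5/6·p ≥ (25−14)/(25−8) = 11/17, hence p ≥ 66/85.

66/85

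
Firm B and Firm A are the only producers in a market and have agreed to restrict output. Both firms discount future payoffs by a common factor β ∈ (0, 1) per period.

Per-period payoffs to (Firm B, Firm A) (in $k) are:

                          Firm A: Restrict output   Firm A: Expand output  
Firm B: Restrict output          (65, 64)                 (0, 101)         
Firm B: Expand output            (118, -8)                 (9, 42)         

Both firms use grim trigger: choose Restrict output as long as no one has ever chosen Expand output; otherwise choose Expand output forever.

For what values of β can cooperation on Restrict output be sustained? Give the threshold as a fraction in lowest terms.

37/59

For Firm B: deviation gain 118−65 = 53, per-period punishment loss 65−9 = 56. IC gives β ≥ 53/109.
For Firm A: gain 37, loss 22 per period, so β ≥ 37/59.
The tighter constraint is Firm A's, so cooperation needs β ≥ 37/59.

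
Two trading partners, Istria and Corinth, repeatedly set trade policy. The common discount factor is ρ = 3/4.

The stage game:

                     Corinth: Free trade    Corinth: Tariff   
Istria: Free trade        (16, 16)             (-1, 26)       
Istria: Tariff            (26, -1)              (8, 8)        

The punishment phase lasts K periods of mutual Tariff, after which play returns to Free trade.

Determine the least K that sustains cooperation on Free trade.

No profitable deviation requires (16−8)(ρ+…+ρ^K) ≥ 26−16, i.e. ρ+…+ρ^K ≥ 5/4 ≈ 1.2500.
With ρ = 3/4, the partial sums are K=1: 0.7500, K=2: 1.3125.
K = 2 is the first length at which the sum reaches 1.2500.

2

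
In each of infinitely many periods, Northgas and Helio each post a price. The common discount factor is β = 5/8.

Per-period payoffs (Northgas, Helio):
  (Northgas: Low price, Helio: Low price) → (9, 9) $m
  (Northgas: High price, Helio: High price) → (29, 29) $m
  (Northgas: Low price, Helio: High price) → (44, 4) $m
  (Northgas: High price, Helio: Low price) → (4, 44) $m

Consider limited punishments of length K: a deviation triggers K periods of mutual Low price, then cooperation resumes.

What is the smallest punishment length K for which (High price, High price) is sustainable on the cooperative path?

Need Σ_{k=1}^{K} β^k ≥ (44−29)/(29−9) = 0.7500 at β = 5/8.
At K = 1 the sum is 0.6250 < 0.7500; at K = 2 it is 1.0156 ≥ 0.7500.
So the minimum punishment length is K = 2.

2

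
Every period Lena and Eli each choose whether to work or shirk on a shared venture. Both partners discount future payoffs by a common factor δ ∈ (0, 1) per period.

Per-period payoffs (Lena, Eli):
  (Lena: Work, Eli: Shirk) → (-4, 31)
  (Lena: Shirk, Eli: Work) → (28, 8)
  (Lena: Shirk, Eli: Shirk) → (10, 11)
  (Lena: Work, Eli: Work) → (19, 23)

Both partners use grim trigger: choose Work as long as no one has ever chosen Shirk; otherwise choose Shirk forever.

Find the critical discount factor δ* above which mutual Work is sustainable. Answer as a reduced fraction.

1/2

For Lena: deviation gain 28−19 = 9, per-period punishment loss 19−10 = 9. IC gives δ ≥ 9/18 = 1/2.
For Eli: gain 8, loss 12 per period, so δ ≥ 8/20 = 2/5.
The tighter constraint is Lena's, so cooperation needs δ ≥ 1/2.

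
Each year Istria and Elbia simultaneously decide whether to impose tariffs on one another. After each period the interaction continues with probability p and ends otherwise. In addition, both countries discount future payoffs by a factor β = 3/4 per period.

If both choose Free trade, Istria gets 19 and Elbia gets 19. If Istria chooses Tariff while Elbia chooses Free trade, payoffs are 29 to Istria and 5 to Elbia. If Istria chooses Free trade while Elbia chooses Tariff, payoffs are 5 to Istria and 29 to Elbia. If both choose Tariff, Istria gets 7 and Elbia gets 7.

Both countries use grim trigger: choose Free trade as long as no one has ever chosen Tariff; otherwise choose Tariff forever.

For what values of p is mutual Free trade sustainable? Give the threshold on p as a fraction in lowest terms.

20/33

With continuation probability p and discount β, the effective per-period discount factor is βp.
Grim-trigger IC: βp ≥ (29−19)/(29−7) = 5/11.
So p ≥ (5/11)/(3/4) = 20/33.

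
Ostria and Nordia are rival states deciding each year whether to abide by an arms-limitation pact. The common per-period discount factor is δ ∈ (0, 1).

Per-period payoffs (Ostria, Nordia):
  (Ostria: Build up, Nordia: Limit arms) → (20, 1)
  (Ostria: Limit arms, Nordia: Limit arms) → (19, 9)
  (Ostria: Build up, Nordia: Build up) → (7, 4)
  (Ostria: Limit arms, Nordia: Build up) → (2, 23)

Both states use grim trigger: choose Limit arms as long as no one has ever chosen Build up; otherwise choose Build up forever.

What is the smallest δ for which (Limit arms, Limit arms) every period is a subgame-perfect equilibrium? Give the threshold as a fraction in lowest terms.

14/19

For Ostria: deviation gain 20−19 = 1, per-period punishment loss 19−7 = 12. IC gives δ ≥ 1/13.
For Nordia: gain 14, loss 5 per period, so δ ≥ 14/19.
The tighter constraint is Nordia's, so cooperation needs δ ≥ 14/19.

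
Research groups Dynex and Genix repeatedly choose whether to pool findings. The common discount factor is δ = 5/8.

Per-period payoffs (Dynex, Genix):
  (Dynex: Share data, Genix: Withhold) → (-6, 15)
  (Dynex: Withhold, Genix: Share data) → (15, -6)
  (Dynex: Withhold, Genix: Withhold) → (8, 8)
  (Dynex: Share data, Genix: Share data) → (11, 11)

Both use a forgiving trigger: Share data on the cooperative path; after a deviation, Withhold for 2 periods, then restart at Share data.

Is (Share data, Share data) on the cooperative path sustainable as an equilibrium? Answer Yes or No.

No

IC: δ+…+δ^2 ≥ (15−11)/(11−8) = 4/3.
At δ = 5/8: partial sum = 1.0156 < 1.3333. Cooperation not sustainable.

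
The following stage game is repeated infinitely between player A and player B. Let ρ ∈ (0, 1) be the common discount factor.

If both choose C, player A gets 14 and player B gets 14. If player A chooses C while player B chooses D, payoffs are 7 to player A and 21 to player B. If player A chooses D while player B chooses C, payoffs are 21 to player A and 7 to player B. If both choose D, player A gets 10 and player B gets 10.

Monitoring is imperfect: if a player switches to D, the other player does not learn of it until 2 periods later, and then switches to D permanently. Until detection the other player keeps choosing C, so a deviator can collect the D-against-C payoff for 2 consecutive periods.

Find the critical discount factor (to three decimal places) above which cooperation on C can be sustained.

0.798

The best deviation is to choose D for all 2 undetected periods, earning 21 each, then 10 forever once detected.
Deviation value: 21(1−ρ^2)/(1−ρ) + 10ρ^2/(1−ρ); cooperation value: 14/(1−ρ).
IC: 14 ≥ 21(1−ρ^2) + 10ρ^2 = 21 − 11ρ^2.
So ρ^2 ≥ 7/11, giving ρ ≥ (7/11)^(1/2) ≈ 0.798.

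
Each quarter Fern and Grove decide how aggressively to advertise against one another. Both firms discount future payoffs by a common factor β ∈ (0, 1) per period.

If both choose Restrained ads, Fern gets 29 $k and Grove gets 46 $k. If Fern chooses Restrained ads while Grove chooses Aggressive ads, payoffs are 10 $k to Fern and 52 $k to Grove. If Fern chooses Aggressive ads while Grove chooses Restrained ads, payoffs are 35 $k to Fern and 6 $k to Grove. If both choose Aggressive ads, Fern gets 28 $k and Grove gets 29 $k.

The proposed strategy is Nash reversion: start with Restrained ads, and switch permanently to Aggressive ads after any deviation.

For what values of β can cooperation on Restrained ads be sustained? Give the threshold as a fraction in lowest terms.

6/7

For Fern: deviation gain 35−29 = 6, per-period punishment loss 29−28 = 1. IC gives β ≥ 6/7.
For Grove: gain 6, loss 17 per period, so β ≥ 6/23.
The tighter constraint is Fern's, so cooperation needs β ≥ 6/7.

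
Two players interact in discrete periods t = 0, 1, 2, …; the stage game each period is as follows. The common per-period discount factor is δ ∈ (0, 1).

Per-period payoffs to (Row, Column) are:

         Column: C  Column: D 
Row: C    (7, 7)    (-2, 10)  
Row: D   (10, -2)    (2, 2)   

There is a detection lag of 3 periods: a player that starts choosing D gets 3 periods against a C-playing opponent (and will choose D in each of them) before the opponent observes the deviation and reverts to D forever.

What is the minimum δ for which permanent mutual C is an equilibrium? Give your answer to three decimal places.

The best deviation is to choose D for all 3 undetected periods, earning 10 each, then 2 forever once detected.
Deviation value: 10(1−δ^3)/(1−δ) + 2δ^3/(1−δ); cooperation value: 7/(1−δ).
IC: 7 ≥ 10(1−δ^3) + 2δ^3 = 10 − 8δ^3.
So δ^3 ≥ 3/8, giving δ ≥ (3/8)^(1/3) ≈ 0.721.

0.721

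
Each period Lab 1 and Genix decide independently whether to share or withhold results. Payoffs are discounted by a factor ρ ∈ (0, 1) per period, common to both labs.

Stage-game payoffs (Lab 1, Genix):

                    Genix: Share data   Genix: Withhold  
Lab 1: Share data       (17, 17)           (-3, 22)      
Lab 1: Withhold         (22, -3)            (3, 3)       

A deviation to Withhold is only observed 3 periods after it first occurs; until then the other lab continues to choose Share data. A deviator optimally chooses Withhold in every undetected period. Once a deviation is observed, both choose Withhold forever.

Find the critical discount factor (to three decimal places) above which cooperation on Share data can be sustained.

0.641

The best deviation is to choose Withhold for all 3 undetected periods, earning 22 each, then 3 forever once detected.
Deviation value: 22(1−ρ^3)/(1−ρ) + 3ρ^3/(1−ρ); cooperation value: 17/(1−ρ).
IC: 17 ≥ 22(1−ρ^3) + 3ρ^3 = 22 − 19ρ^3.
So ρ^3 ≥ 5/19, giving ρ ≥ (5/19)^(1/3) ≈ 0.641.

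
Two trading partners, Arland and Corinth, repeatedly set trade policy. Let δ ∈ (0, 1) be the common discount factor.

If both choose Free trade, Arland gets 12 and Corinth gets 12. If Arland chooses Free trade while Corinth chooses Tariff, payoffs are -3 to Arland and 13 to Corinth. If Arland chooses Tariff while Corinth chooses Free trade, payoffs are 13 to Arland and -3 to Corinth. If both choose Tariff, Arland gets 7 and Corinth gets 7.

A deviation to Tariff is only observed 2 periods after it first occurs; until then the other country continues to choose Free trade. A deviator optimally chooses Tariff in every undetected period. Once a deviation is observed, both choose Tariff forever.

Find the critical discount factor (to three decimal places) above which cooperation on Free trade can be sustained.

0.408

Deviating for the 2 undetected periods gains 13−12 = 1 per period over cooperation, then loses 12−7 = 5 per period forever once punishment starts.
Gain: 1(1 + δ + … + δ^1); loss: 5·δ^2/(1−δ).
No profitable deviation ⇔ 1(1−δ^2) ≤ 5·δ^2, i.e. δ^2 ≥ 1/(1+5) = 1/6.
Hence δ ≥ (1/6)^(1/2) ≈ 0.408.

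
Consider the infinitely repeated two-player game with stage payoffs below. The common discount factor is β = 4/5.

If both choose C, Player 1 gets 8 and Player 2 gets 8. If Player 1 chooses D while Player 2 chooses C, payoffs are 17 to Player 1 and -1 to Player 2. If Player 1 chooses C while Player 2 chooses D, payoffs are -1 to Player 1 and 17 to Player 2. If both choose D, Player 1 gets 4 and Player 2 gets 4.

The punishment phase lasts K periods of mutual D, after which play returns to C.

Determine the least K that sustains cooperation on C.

4

No profitable deviation requires (8−4)(β+…+β^K) ≥ 17−8, i.e. β+…+β^K ≥ 9/4 ≈ 2.2500.
With β = 4/5, the partial sums are K=1: 0.8000, K=2: 1.4400, K=3: 1.9520, K=4: 2.3616.
K = 4 is the first length at which the sum reaches 2.2500.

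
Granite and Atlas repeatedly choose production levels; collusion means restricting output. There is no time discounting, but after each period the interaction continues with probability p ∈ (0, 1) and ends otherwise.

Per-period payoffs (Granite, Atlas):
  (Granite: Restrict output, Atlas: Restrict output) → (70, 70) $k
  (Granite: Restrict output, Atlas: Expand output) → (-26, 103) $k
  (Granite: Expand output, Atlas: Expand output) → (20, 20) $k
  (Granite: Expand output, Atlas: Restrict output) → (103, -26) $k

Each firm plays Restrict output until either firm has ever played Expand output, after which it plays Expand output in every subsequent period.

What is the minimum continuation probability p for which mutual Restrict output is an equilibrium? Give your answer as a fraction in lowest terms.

33/83

Expected cooperation value is 70 + p·70 + p²·70 + … = 70/(1−p); deviation gives 103 + p·20/(1−p).
70 ≥ 103(1−p) + 20p ⇒ 83p ≥ 33 ⇒ p ≥ 33/83.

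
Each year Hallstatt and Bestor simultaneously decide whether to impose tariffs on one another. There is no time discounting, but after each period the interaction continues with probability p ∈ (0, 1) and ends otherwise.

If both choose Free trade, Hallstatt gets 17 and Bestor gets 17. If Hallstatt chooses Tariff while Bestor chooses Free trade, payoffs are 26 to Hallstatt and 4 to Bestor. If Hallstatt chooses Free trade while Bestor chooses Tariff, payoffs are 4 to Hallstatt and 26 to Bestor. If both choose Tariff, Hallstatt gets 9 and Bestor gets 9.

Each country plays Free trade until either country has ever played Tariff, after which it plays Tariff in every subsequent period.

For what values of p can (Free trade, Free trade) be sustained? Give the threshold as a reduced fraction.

9/17

With no time discounting, the continuation probability p plays the role of the discount factor.
Grim-trigger IC: 17/(1−p) ≥ 26 + 9p/(1−p) ⇒ p ≥ (26−17)/(26−9) = 9/17.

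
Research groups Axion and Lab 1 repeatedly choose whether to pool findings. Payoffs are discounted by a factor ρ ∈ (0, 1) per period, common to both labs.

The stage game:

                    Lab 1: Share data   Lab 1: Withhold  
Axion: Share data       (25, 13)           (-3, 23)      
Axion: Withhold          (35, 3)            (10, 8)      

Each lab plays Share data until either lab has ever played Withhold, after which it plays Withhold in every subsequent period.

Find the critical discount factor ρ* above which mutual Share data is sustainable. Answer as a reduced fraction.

2/3

Axion: cooperation gives 25 each period; deviation gives 35 once then 10 forever.
  25/(1−ρ) ≥ 35 + 10ρ/(1−ρ) ⇒ ρ ≥ 10/25 = 2/5.
Lab 1: cooperation gives 13 each period; deviation gives 23 once then 8 forever.
  ρ ≥ 10/15 = 2/3.
Both must hold, so the binding constraint is Lab 1's: ρ ≥ 2/3.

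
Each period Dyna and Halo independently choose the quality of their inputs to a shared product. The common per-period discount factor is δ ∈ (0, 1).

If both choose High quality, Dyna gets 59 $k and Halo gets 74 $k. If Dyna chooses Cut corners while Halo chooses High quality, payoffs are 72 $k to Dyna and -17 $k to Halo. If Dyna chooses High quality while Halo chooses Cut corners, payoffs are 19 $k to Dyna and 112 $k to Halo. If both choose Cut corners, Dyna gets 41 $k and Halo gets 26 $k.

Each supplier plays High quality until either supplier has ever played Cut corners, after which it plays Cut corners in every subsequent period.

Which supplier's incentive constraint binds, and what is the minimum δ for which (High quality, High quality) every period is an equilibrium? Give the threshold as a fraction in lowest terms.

Halo; δ ≥ 19/43

Dyna: cooperation gives 59 each period; deviation gives 72 once then 41 forever.
  59/(1−δ) ≥ 72 + 41δ/(1−δ) ⇒ δ ≥ 13/31.
Halo: cooperation gives 74 each period; deviation gives 112 once then 26 forever.
  δ ≥ 38/86 = 19/43.
Both must hold, so the binding constraint is Halo's: δ ≥ 19/43.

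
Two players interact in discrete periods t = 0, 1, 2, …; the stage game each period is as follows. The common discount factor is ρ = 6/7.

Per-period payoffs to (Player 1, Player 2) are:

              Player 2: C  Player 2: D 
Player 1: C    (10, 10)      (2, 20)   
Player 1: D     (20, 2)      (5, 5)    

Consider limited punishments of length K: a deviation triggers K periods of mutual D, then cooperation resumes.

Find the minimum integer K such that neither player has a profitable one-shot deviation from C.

3

IC: ρ(1−ρ^K)/(1−ρ) ≥ (20−10)/(10−5) = 2.
With ρ = 6/7: need 1 − ρ^K ≥ 2·(1−6/7)/(6/7), i.e. ρ^K ≤ 0.6667.
Since (6/7)^2 = 0.7347 and (6/7)^3 = 0.6297, the smallest such K is 3.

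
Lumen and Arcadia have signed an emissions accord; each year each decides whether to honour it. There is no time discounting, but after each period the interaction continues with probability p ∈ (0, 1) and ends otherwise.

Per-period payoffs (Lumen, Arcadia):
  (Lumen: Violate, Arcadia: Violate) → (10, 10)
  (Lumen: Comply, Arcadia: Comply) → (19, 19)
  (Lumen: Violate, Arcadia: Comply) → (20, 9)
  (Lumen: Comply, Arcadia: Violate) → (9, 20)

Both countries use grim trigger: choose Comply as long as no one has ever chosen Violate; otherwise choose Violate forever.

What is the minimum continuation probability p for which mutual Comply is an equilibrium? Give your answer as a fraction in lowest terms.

1/10

With no time discounting, the continuation probability p plays the role of the discount factor.
Grim-trigger IC: 19/(1−p) ≥ 20 + 10p/(1−p) ⇒ p ≥ (20−19)/(20−10) = 1/10.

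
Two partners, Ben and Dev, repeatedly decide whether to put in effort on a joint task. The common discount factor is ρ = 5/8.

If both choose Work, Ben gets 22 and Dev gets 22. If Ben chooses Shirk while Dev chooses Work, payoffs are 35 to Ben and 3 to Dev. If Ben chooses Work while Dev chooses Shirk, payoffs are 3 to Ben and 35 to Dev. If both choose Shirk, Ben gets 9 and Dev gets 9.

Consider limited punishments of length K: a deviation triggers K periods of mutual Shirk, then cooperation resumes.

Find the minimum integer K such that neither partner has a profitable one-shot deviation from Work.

Need Σ_{k=1}^{K} ρ^k ≥ (35−22)/(22−9) = 1.0000 at ρ = 5/8.
At K = 1 the sum is 0.6250 < 1.0000; at K = 2 it is 1.0156 ≥ 1.0000.
So the minimum punishment length is K = 2.

2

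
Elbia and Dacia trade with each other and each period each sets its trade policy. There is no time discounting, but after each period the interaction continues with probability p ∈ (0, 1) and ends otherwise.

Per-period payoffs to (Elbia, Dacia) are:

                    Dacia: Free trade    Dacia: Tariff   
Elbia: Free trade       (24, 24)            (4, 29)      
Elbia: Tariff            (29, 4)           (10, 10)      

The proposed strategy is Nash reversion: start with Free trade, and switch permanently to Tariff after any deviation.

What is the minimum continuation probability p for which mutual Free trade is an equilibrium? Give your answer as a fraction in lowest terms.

With no time discounting, the continuation probability p plays the role of the discount factor.
Grim-trigger IC: 24/(1−p) ≥ 29 + 10p/(1−p) ⇒ p ≥ (29−24)/(29−10) = 5/19.

5/19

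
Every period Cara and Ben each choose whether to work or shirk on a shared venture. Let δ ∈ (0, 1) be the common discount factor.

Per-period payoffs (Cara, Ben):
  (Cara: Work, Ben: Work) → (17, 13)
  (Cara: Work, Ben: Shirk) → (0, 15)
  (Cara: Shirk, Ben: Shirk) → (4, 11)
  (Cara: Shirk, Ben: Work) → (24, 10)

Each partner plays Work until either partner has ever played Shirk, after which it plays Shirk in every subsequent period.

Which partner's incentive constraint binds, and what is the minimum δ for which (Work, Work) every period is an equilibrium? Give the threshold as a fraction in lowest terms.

Cara's threshold: (24−17)/(24−4) = 7/20.
Ben's threshold: (15−13)/(15−11) = 1/2.
7/20 < 1/2, so Ben binds and δ* = 1/2.

Ben; δ ≥ 1/2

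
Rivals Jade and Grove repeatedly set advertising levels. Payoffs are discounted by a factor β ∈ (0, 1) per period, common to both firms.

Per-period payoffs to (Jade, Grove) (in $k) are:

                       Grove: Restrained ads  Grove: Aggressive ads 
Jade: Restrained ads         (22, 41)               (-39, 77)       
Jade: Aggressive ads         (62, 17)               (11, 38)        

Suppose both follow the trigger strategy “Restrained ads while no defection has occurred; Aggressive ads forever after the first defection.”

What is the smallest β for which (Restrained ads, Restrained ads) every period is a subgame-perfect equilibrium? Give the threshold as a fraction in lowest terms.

12/13

For Jade: deviation gain 62−22 = 40, per-period punishment loss 22−11 = 11. IC gives β ≥ 40/51.
For Grove: gain 36, loss 3 per period, so β ≥ 36/39 = 12/13.
The tighter constraint is Grove's, so cooperation needs β ≥ 12/13.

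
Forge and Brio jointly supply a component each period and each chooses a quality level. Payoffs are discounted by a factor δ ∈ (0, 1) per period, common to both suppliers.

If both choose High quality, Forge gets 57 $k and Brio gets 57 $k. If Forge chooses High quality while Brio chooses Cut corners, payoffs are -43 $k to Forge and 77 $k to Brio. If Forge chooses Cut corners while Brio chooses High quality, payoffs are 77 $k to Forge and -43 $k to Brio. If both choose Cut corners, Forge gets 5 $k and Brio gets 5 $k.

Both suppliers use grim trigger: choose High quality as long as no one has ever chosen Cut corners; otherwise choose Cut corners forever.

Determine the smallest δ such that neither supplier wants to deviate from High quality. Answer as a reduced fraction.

5/18

Cooperation forever yields 57 each period: 57/(1−δ).
Deviating yields 77 once, then 5 forever: 77 + 5δ/(1−δ).
No profitable deviation requires 57/(1−δ) ≥ 77 + 5δ/(1−δ).
Multiplying by (1−δ): 57 ≥ 77(1−δ) + 5δ = 77 − 72δ.
So 72δ ≥ 20, i.e. δ ≥ 20/72 = 5/18.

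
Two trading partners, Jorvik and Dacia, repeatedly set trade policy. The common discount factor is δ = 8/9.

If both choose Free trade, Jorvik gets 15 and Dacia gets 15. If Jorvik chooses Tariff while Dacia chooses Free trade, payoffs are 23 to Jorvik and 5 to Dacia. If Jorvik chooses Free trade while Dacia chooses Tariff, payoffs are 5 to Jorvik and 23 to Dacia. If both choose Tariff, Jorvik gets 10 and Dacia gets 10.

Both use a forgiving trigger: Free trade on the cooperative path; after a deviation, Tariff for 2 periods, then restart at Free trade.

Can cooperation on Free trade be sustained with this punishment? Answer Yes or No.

Yes

IC: δ+…+δ^2 ≥ (23−15)/(15−10) = 8/5.
At δ = 8/9: partial sum = 1.6790 ≥ 1.6000. Cooperation sustainable.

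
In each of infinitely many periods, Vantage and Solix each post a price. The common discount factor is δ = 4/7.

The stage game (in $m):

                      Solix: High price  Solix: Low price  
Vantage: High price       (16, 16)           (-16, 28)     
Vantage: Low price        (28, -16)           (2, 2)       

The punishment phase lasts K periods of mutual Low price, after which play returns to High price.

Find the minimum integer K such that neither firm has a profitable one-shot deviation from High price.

2

Need Σ_{k=1}^{K} δ^k ≥ (28−16)/(16−2) = 0.8571 at δ = 4/7.
At K = 1 the sum is 0.5714 < 0.8571; at K = 2 it is 0.8980 ≥ 0.8571.
So the minimum punishment length is K = 2.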